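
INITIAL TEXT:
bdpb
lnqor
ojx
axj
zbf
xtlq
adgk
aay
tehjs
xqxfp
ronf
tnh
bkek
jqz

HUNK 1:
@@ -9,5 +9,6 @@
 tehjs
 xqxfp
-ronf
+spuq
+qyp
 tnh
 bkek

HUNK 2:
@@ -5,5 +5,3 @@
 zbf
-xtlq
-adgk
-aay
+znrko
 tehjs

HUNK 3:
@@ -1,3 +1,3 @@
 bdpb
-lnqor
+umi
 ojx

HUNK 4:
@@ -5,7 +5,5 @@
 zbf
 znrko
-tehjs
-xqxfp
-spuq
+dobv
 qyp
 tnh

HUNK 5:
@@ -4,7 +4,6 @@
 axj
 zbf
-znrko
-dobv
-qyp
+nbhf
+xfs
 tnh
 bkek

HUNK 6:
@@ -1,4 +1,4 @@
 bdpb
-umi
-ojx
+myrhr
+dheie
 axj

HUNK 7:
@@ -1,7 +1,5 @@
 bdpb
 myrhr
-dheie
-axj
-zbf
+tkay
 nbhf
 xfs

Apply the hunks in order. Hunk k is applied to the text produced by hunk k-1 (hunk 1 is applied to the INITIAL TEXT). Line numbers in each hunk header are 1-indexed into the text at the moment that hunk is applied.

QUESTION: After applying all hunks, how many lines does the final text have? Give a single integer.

Hunk 1: at line 9 remove [ronf] add [spuq,qyp] -> 15 lines: bdpb lnqor ojx axj zbf xtlq adgk aay tehjs xqxfp spuq qyp tnh bkek jqz
Hunk 2: at line 5 remove [xtlq,adgk,aay] add [znrko] -> 13 lines: bdpb lnqor ojx axj zbf znrko tehjs xqxfp spuq qyp tnh bkek jqz
Hunk 3: at line 1 remove [lnqor] add [umi] -> 13 lines: bdpb umi ojx axj zbf znrko tehjs xqxfp spuq qyp tnh bkek jqz
Hunk 4: at line 5 remove [tehjs,xqxfp,spuq] add [dobv] -> 11 lines: bdpb umi ojx axj zbf znrko dobv qyp tnh bkek jqz
Hunk 5: at line 4 remove [znrko,dobv,qyp] add [nbhf,xfs] -> 10 lines: bdpb umi ojx axj zbf nbhf xfs tnh bkek jqz
Hunk 6: at line 1 remove [umi,ojx] add [myrhr,dheie] -> 10 lines: bdpb myrhr dheie axj zbf nbhf xfs tnh bkek jqz
Hunk 7: at line 1 remove [dheie,axj,zbf] add [tkay] -> 8 lines: bdpb myrhr tkay nbhf xfs tnh bkek jqz
Final line count: 8

Answer: 8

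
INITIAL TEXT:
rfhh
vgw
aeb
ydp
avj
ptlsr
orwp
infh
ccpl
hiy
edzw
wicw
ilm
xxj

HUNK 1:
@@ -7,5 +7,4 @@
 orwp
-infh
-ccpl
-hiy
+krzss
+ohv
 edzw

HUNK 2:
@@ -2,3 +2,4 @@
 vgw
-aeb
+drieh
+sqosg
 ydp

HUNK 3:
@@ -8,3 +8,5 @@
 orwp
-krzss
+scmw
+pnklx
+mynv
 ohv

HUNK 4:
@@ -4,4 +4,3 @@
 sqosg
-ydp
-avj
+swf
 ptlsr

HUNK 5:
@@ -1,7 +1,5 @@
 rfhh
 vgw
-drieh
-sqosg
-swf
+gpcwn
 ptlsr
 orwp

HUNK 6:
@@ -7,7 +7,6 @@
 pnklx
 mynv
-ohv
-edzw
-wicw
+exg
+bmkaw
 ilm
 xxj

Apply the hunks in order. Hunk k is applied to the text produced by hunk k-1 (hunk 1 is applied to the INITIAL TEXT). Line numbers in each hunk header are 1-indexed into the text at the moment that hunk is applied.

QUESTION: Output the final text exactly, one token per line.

Hunk 1: at line 7 remove [infh,ccpl,hiy] add [krzss,ohv] -> 13 lines: rfhh vgw aeb ydp avj ptlsr orwp krzss ohv edzw wicw ilm xxj
Hunk 2: at line 2 remove [aeb] add [drieh,sqosg] -> 14 lines: rfhh vgw drieh sqosg ydp avj ptlsr orwp krzss ohv edzw wicw ilm xxj
Hunk 3: at line 8 remove [krzss] add [scmw,pnklx,mynv] -> 16 lines: rfhh vgw drieh sqosg ydp avj ptlsr orwp scmw pnklx mynv ohv edzw wicw ilm xxj
Hunk 4: at line 4 remove [ydp,avj] add [swf] -> 15 lines: rfhh vgw drieh sqosg swf ptlsr orwp scmw pnklx mynv ohv edzw wicw ilm xxj
Hunk 5: at line 1 remove [drieh,sqosg,swf] add [gpcwn] -> 13 lines: rfhh vgw gpcwn ptlsr orwp scmw pnklx mynv ohv edzw wicw ilm xxj
Hunk 6: at line 7 remove [ohv,edzw,wicw] add [exg,bmkaw] -> 12 lines: rfhh vgw gpcwn ptlsr orwp scmw pnklx mynv exg bmkaw ilm xxj

Answer: rfhh
vgw
gpcwn
ptlsr
orwp
scmw
pnklx
mynv
exg
bmkaw
ilm
xxj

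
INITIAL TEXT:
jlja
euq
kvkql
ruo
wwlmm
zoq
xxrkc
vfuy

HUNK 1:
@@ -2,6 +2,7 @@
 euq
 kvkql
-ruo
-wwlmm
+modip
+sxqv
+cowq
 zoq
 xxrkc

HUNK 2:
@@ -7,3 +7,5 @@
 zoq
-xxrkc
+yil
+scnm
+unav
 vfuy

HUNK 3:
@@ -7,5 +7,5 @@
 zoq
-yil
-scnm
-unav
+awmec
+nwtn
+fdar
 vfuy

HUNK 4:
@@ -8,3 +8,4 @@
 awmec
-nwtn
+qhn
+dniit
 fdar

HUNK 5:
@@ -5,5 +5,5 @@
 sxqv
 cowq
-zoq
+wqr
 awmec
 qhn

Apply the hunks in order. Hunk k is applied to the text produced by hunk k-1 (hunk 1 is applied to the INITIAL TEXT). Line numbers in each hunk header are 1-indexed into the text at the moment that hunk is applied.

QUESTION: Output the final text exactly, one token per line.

Answer: jlja
euq
kvkql
modip
sxqv
cowq
wqr
awmec
qhn
dniit
fdar
vfuy

Derivation:
Hunk 1: at line 2 remove [ruo,wwlmm] add [modip,sxqv,cowq] -> 9 lines: jlja euq kvkql modip sxqv cowq zoq xxrkc vfuy
Hunk 2: at line 7 remove [xxrkc] add [yil,scnm,unav] -> 11 lines: jlja euq kvkql modip sxqv cowq zoq yil scnm unav vfuy
Hunk 3: at line 7 remove [yil,scnm,unav] add [awmec,nwtn,fdar] -> 11 lines: jlja euq kvkql modip sxqv cowq zoq awmec nwtn fdar vfuy
Hunk 4: at line 8 remove [nwtn] add [qhn,dniit] -> 12 lines: jlja euq kvkql modip sxqv cowq zoq awmec qhn dniit fdar vfuy
Hunk 5: at line 5 remove [zoq] add [wqr] -> 12 lines: jlja euq kvkql modip sxqv cowq wqr awmec qhn dniit fdar vfuy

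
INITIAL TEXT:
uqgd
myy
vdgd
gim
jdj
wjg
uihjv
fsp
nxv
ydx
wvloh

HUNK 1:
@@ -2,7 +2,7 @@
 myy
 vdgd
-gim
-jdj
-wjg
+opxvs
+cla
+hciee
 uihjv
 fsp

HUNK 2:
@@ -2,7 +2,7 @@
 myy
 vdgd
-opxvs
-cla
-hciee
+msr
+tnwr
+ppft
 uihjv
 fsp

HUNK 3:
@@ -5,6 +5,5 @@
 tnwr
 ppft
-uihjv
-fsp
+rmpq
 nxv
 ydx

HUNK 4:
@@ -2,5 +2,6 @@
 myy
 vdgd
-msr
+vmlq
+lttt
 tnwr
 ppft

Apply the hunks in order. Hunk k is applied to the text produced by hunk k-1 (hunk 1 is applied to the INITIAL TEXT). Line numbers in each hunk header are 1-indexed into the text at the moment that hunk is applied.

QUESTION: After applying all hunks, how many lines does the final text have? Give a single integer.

Hunk 1: at line 2 remove [gim,jdj,wjg] add [opxvs,cla,hciee] -> 11 lines: uqgd myy vdgd opxvs cla hciee uihjv fsp nxv ydx wvloh
Hunk 2: at line 2 remove [opxvs,cla,hciee] add [msr,tnwr,ppft] -> 11 lines: uqgd myy vdgd msr tnwr ppft uihjv fsp nxv ydx wvloh
Hunk 3: at line 5 remove [uihjv,fsp] add [rmpq] -> 10 lines: uqgd myy vdgd msr tnwr ppft rmpq nxv ydx wvloh
Hunk 4: at line 2 remove [msr] add [vmlq,lttt] -> 11 lines: uqgd myy vdgd vmlq lttt tnwr ppft rmpq nxv ydx wvloh
Final line count: 11

Answer: 11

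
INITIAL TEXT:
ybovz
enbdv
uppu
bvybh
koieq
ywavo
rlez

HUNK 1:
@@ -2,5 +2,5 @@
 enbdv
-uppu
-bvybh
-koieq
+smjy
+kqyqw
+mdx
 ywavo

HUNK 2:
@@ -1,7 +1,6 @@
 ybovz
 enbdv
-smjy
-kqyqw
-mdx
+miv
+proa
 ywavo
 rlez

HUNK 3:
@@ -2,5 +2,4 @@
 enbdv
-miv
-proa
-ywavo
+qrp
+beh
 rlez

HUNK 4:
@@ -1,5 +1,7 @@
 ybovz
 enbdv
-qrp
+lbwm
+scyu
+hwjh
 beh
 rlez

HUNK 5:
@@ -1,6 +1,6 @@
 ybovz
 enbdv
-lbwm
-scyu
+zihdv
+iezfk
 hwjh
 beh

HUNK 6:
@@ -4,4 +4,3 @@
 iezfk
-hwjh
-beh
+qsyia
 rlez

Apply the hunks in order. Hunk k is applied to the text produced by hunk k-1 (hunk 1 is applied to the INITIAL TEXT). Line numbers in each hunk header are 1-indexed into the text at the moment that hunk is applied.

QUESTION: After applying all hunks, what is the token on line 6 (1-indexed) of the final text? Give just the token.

Hunk 1: at line 2 remove [uppu,bvybh,koieq] add [smjy,kqyqw,mdx] -> 7 lines: ybovz enbdv smjy kqyqw mdx ywavo rlez
Hunk 2: at line 1 remove [smjy,kqyqw,mdx] add [miv,proa] -> 6 lines: ybovz enbdv miv proa ywavo rlez
Hunk 3: at line 2 remove [miv,proa,ywavo] add [qrp,beh] -> 5 lines: ybovz enbdv qrp beh rlez
Hunk 4: at line 1 remove [qrp] add [lbwm,scyu,hwjh] -> 7 lines: ybovz enbdv lbwm scyu hwjh beh rlez
Hunk 5: at line 1 remove [lbwm,scyu] add [zihdv,iezfk] -> 7 lines: ybovz enbdv zihdv iezfk hwjh beh rlez
Hunk 6: at line 4 remove [hwjh,beh] add [qsyia] -> 6 lines: ybovz enbdv zihdv iezfk qsyia rlez
Final line 6: rlez

Answer: rlez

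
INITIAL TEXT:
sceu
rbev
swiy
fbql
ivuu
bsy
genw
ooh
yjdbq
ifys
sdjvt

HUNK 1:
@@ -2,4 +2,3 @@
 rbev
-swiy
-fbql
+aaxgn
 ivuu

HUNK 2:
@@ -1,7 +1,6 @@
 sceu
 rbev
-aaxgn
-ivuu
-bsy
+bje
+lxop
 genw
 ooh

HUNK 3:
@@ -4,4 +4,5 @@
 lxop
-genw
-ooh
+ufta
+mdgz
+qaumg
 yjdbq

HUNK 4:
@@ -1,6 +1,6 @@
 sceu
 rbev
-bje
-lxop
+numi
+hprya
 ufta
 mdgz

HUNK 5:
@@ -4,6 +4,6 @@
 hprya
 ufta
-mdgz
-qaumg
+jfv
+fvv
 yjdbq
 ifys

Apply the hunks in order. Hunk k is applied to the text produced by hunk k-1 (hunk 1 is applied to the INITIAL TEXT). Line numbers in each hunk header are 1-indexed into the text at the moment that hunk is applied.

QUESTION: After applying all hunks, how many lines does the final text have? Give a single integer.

Hunk 1: at line 2 remove [swiy,fbql] add [aaxgn] -> 10 lines: sceu rbev aaxgn ivuu bsy genw ooh yjdbq ifys sdjvt
Hunk 2: at line 1 remove [aaxgn,ivuu,bsy] add [bje,lxop] -> 9 lines: sceu rbev bje lxop genw ooh yjdbq ifys sdjvt
Hunk 3: at line 4 remove [genw,ooh] add [ufta,mdgz,qaumg] -> 10 lines: sceu rbev bje lxop ufta mdgz qaumg yjdbq ifys sdjvt
Hunk 4: at line 1 remove [bje,lxop] add [numi,hprya] -> 10 lines: sceu rbev numi hprya ufta mdgz qaumg yjdbq ifys sdjvt
Hunk 5: at line 4 remove [mdgz,qaumg] add [jfv,fvv] -> 10 lines: sceu rbev numi hprya ufta jfv fvv yjdbq ifys sdjvt
Final line count: 10

Answer: 10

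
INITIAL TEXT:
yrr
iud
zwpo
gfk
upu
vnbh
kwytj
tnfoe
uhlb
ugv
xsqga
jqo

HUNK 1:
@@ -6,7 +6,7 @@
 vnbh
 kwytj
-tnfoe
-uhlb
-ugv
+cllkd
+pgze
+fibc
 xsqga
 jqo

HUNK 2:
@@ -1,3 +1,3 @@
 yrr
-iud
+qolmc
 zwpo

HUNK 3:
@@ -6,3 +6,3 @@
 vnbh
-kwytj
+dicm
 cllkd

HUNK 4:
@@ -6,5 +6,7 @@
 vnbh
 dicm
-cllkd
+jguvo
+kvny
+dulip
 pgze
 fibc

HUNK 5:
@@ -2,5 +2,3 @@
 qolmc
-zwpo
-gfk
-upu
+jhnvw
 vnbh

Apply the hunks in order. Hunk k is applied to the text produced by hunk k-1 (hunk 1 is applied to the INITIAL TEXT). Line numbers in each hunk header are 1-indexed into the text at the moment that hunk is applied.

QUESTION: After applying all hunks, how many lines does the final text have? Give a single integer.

Hunk 1: at line 6 remove [tnfoe,uhlb,ugv] add [cllkd,pgze,fibc] -> 12 lines: yrr iud zwpo gfk upu vnbh kwytj cllkd pgze fibc xsqga jqo
Hunk 2: at line 1 remove [iud] add [qolmc] -> 12 lines: yrr qolmc zwpo gfk upu vnbh kwytj cllkd pgze fibc xsqga jqo
Hunk 3: at line 6 remove [kwytj] add [dicm] -> 12 lines: yrr qolmc zwpo gfk upu vnbh dicm cllkd pgze fibc xsqga jqo
Hunk 4: at line 6 remove [cllkd] add [jguvo,kvny,dulip] -> 14 lines: yrr qolmc zwpo gfk upu vnbh dicm jguvo kvny dulip pgze fibc xsqga jqo
Hunk 5: at line 2 remove [zwpo,gfk,upu] add [jhnvw] -> 12 lines: yrr qolmc jhnvw vnbh dicm jguvo kvny dulip pgze fibc xsqga jqo
Final line count: 12

Answer: 12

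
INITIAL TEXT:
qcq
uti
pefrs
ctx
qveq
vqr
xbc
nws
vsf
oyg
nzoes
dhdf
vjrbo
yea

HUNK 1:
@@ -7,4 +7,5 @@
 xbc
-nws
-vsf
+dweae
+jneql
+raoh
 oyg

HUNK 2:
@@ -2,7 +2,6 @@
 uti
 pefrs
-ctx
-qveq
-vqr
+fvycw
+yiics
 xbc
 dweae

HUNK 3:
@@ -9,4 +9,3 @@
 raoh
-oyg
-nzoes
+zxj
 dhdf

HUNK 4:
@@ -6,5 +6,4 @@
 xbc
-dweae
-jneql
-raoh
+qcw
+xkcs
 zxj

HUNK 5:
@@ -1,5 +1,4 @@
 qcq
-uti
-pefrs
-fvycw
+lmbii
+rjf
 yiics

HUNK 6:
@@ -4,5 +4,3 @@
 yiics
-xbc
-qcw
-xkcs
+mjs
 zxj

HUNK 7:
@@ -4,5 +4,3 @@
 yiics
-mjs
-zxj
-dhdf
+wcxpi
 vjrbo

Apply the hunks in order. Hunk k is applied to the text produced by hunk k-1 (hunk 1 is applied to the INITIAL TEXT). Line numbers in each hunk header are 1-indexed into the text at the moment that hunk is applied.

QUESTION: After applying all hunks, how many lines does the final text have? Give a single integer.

Answer: 7

Derivation:
Hunk 1: at line 7 remove [nws,vsf] add [dweae,jneql,raoh] -> 15 lines: qcq uti pefrs ctx qveq vqr xbc dweae jneql raoh oyg nzoes dhdf vjrbo yea
Hunk 2: at line 2 remove [ctx,qveq,vqr] add [fvycw,yiics] -> 14 lines: qcq uti pefrs fvycw yiics xbc dweae jneql raoh oyg nzoes dhdf vjrbo yea
Hunk 3: at line 9 remove [oyg,nzoes] add [zxj] -> 13 lines: qcq uti pefrs fvycw yiics xbc dweae jneql raoh zxj dhdf vjrbo yea
Hunk 4: at line 6 remove [dweae,jneql,raoh] add [qcw,xkcs] -> 12 lines: qcq uti pefrs fvycw yiics xbc qcw xkcs zxj dhdf vjrbo yea
Hunk 5: at line 1 remove [uti,pefrs,fvycw] add [lmbii,rjf] -> 11 lines: qcq lmbii rjf yiics xbc qcw xkcs zxj dhdf vjrbo yea
Hunk 6: at line 4 remove [xbc,qcw,xkcs] add [mjs] -> 9 lines: qcq lmbii rjf yiics mjs zxj dhdf vjrbo yea
Hunk 7: at line 4 remove [mjs,zxj,dhdf] add [wcxpi] -> 7 lines: qcq lmbii rjf yiics wcxpi vjrbo yea
Final line count: 7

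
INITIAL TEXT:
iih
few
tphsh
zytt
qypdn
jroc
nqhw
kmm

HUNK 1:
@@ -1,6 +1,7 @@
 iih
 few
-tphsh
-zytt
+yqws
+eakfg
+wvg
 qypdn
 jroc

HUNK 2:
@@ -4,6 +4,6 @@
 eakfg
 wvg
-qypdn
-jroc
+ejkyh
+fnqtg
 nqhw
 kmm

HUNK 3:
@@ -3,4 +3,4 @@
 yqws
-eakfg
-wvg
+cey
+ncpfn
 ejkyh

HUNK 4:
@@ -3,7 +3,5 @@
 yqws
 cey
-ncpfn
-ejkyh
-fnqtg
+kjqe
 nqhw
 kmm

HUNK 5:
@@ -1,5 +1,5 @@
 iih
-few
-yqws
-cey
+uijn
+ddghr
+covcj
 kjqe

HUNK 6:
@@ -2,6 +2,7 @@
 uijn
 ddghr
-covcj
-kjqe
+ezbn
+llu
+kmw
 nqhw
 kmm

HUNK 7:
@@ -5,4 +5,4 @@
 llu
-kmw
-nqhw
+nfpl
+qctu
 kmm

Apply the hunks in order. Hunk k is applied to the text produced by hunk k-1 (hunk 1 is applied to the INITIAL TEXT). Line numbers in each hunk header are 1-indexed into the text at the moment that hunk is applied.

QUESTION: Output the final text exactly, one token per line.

Answer: iih
uijn
ddghr
ezbn
llu
nfpl
qctu
kmm

Derivation:
Hunk 1: at line 1 remove [tphsh,zytt] add [yqws,eakfg,wvg] -> 9 lines: iih few yqws eakfg wvg qypdn jroc nqhw kmm
Hunk 2: at line 4 remove [qypdn,jroc] add [ejkyh,fnqtg] -> 9 lines: iih few yqws eakfg wvg ejkyh fnqtg nqhw kmm
Hunk 3: at line 3 remove [eakfg,wvg] add [cey,ncpfn] -> 9 lines: iih few yqws cey ncpfn ejkyh fnqtg nqhw kmm
Hunk 4: at line 3 remove [ncpfn,ejkyh,fnqtg] add [kjqe] -> 7 lines: iih few yqws cey kjqe nqhw kmm
Hunk 5: at line 1 remove [few,yqws,cey] add [uijn,ddghr,covcj] -> 7 lines: iih uijn ddghr covcj kjqe nqhw kmm
Hunk 6: at line 2 remove [covcj,kjqe] add [ezbn,llu,kmw] -> 8 lines: iih uijn ddghr ezbn llu kmw nqhw kmm
Hunk 7: at line 5 remove [kmw,nqhw] add [nfpl,qctu] -> 8 lines: iih uijn ddghr ezbn llu nfpl qctu kmm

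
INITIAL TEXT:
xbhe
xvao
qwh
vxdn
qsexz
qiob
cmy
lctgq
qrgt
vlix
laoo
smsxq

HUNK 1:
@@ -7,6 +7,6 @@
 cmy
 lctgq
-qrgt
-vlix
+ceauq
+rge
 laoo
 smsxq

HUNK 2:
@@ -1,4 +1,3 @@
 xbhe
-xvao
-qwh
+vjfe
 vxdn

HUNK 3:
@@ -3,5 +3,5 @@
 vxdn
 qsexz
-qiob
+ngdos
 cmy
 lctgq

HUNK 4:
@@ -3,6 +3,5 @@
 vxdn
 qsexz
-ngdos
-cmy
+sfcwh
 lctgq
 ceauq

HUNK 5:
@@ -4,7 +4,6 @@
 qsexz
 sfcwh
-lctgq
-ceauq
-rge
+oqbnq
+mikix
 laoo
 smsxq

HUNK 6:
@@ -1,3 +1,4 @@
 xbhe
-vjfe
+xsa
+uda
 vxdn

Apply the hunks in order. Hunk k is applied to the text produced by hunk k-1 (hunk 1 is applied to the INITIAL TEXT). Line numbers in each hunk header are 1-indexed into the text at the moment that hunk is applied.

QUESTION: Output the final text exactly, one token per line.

Answer: xbhe
xsa
uda
vxdn
qsexz
sfcwh
oqbnq
mikix
laoo
smsxq

Derivation:
Hunk 1: at line 7 remove [qrgt,vlix] add [ceauq,rge] -> 12 lines: xbhe xvao qwh vxdn qsexz qiob cmy lctgq ceauq rge laoo smsxq
Hunk 2: at line 1 remove [xvao,qwh] add [vjfe] -> 11 lines: xbhe vjfe vxdn qsexz qiob cmy lctgq ceauq rge laoo smsxq
Hunk 3: at line 3 remove [qiob] add [ngdos] -> 11 lines: xbhe vjfe vxdn qsexz ngdos cmy lctgq ceauq rge laoo smsxq
Hunk 4: at line 3 remove [ngdos,cmy] add [sfcwh] -> 10 lines: xbhe vjfe vxdn qsexz sfcwh lctgq ceauq rge laoo smsxq
Hunk 5: at line 4 remove [lctgq,ceauq,rge] add [oqbnq,mikix] -> 9 lines: xbhe vjfe vxdn qsexz sfcwh oqbnq mikix laoo smsxq
Hunk 6: at line 1 remove [vjfe] add [xsa,uda] -> 10 lines: xbhe xsa uda vxdn qsexz sfcwh oqbnq mikix laoo smsxq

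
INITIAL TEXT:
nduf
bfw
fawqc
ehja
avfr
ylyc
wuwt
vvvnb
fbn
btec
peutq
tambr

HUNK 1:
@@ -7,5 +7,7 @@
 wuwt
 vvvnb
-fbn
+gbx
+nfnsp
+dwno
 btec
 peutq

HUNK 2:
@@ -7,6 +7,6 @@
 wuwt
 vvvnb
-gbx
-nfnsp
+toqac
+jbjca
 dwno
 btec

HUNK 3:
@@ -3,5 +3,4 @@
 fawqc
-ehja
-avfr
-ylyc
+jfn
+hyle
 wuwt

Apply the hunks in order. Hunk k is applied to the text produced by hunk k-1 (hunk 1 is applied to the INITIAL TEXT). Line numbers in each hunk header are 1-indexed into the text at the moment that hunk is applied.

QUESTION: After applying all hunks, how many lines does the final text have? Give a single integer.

Answer: 13

Derivation:
Hunk 1: at line 7 remove [fbn] add [gbx,nfnsp,dwno] -> 14 lines: nduf bfw fawqc ehja avfr ylyc wuwt vvvnb gbx nfnsp dwno btec peutq tambr
Hunk 2: at line 7 remove [gbx,nfnsp] add [toqac,jbjca] -> 14 lines: nduf bfw fawqc ehja avfr ylyc wuwt vvvnb toqac jbjca dwno btec peutq tambr
Hunk 3: at line 3 remove [ehja,avfr,ylyc] add [jfn,hyle] -> 13 lines: nduf bfw fawqc jfn hyle wuwt vvvnb toqac jbjca dwno btec peutq tambr
Final line count: 13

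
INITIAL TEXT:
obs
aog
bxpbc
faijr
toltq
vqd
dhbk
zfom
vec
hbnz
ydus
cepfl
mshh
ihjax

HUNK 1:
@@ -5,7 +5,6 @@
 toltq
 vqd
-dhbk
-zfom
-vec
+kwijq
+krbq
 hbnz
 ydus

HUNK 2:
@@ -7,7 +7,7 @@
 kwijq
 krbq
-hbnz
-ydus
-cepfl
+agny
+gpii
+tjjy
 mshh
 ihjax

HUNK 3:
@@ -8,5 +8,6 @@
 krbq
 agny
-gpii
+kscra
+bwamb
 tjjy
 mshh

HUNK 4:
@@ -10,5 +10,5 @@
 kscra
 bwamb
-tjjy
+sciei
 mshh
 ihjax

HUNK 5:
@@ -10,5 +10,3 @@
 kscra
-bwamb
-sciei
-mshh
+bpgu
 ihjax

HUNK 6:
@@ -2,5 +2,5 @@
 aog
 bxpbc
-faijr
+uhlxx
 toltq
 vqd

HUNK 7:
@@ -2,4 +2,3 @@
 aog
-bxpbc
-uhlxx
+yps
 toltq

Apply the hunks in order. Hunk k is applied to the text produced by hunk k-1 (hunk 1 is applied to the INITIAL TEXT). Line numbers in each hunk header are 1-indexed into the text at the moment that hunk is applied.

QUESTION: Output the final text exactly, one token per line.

Answer: obs
aog
yps
toltq
vqd
kwijq
krbq
agny
kscra
bpgu
ihjax

Derivation:
Hunk 1: at line 5 remove [dhbk,zfom,vec] add [kwijq,krbq] -> 13 lines: obs aog bxpbc faijr toltq vqd kwijq krbq hbnz ydus cepfl mshh ihjax
Hunk 2: at line 7 remove [hbnz,ydus,cepfl] add [agny,gpii,tjjy] -> 13 lines: obs aog bxpbc faijr toltq vqd kwijq krbq agny gpii tjjy mshh ihjax
Hunk 3: at line 8 remove [gpii] add [kscra,bwamb] -> 14 lines: obs aog bxpbc faijr toltq vqd kwijq krbq agny kscra bwamb tjjy mshh ihjax
Hunk 4: at line 10 remove [tjjy] add [sciei] -> 14 lines: obs aog bxpbc faijr toltq vqd kwijq krbq agny kscra bwamb sciei mshh ihjax
Hunk 5: at line 10 remove [bwamb,sciei,mshh] add [bpgu] -> 12 lines: obs aog bxpbc faijr toltq vqd kwijq krbq agny kscra bpgu ihjax
Hunk 6: at line 2 remove [faijr] add [uhlxx] -> 12 lines: obs aog bxpbc uhlxx toltq vqd kwijq krbq agny kscra bpgu ihjax
Hunk 7: at line 2 remove [bxpbc,uhlxx] add [yps] -> 11 lines: obs aog yps toltq vqd kwijq krbq agny kscra bpgu ihjax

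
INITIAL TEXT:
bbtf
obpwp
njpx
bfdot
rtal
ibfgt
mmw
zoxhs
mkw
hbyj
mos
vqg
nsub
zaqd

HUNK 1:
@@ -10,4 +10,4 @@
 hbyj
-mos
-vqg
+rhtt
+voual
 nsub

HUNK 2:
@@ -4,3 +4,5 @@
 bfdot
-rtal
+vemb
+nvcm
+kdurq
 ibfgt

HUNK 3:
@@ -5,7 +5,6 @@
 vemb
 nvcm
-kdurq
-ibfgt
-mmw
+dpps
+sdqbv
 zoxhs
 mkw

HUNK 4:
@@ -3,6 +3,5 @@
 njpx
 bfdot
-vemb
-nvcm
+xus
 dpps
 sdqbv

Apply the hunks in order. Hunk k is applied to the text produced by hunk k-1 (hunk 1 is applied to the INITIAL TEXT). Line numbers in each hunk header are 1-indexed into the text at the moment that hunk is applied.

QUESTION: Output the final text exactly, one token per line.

Hunk 1: at line 10 remove [mos,vqg] add [rhtt,voual] -> 14 lines: bbtf obpwp njpx bfdot rtal ibfgt mmw zoxhs mkw hbyj rhtt voual nsub zaqd
Hunk 2: at line 4 remove [rtal] add [vemb,nvcm,kdurq] -> 16 lines: bbtf obpwp njpx bfdot vemb nvcm kdurq ibfgt mmw zoxhs mkw hbyj rhtt voual nsub zaqd
Hunk 3: at line 5 remove [kdurq,ibfgt,mmw] add [dpps,sdqbv] -> 15 lines: bbtf obpwp njpx bfdot vemb nvcm dpps sdqbv zoxhs mkw hbyj rhtt voual nsub zaqd
Hunk 4: at line 3 remove [vemb,nvcm] add [xus] -> 14 lines: bbtf obpwp njpx bfdot xus dpps sdqbv zoxhs mkw hbyj rhtt voual nsub zaqd

Answer: bbtf
obpwp
njpx
bfdot
xus
dpps
sdqbv
zoxhs
mkw
hbyj
rhtt
voual
nsub
zaqd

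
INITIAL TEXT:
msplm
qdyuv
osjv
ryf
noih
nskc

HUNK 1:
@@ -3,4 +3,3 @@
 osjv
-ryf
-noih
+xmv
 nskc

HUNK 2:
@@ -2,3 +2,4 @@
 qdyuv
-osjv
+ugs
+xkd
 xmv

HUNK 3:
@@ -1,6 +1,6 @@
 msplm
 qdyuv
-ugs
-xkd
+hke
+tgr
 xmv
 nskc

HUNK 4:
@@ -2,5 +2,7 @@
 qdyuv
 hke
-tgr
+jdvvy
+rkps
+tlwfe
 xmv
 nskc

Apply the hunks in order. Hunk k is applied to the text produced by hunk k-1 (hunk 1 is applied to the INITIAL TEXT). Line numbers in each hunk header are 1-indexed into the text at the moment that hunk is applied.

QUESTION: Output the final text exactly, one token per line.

Hunk 1: at line 3 remove [ryf,noih] add [xmv] -> 5 lines: msplm qdyuv osjv xmv nskc
Hunk 2: at line 2 remove [osjv] add [ugs,xkd] -> 6 lines: msplm qdyuv ugs xkd xmv nskc
Hunk 3: at line 1 remove [ugs,xkd] add [hke,tgr] -> 6 lines: msplm qdyuv hke tgr xmv nskc
Hunk 4: at line 2 remove [tgr] add [jdvvy,rkps,tlwfe] -> 8 lines: msplm qdyuv hke jdvvy rkps tlwfe xmv nskc

Answer: msplm
qdyuv
hke
jdvvy
rkps
tlwfe
xmv
nskc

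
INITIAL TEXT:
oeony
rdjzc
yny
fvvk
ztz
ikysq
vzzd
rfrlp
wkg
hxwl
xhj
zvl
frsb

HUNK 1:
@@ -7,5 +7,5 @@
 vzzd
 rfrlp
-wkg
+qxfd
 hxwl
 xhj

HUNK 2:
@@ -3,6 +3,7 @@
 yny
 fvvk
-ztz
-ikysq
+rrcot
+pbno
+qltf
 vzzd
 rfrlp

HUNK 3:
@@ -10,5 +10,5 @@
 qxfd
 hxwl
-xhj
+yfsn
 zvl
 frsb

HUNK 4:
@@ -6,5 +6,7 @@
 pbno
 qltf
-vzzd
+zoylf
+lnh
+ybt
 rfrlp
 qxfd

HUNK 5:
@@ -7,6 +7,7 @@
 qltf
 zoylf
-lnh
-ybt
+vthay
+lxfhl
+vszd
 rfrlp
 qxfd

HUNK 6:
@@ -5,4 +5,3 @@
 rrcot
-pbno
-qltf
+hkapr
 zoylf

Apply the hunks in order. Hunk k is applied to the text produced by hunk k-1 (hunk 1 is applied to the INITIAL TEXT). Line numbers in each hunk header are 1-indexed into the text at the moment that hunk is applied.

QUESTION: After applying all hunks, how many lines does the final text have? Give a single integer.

Answer: 16

Derivation:
Hunk 1: at line 7 remove [wkg] add [qxfd] -> 13 lines: oeony rdjzc yny fvvk ztz ikysq vzzd rfrlp qxfd hxwl xhj zvl frsb
Hunk 2: at line 3 remove [ztz,ikysq] add [rrcot,pbno,qltf] -> 14 lines: oeony rdjzc yny fvvk rrcot pbno qltf vzzd rfrlp qxfd hxwl xhj zvl frsb
Hunk 3: at line 10 remove [xhj] add [yfsn] -> 14 lines: oeony rdjzc yny fvvk rrcot pbno qltf vzzd rfrlp qxfd hxwl yfsn zvl frsb
Hunk 4: at line 6 remove [vzzd] add [zoylf,lnh,ybt] -> 16 lines: oeony rdjzc yny fvvk rrcot pbno qltf zoylf lnh ybt rfrlp qxfd hxwl yfsn zvl frsb
Hunk 5: at line 7 remove [lnh,ybt] add [vthay,lxfhl,vszd] -> 17 lines: oeony rdjzc yny fvvk rrcot pbno qltf zoylf vthay lxfhl vszd rfrlp qxfd hxwl yfsn zvl frsb
Hunk 6: at line 5 remove [pbno,qltf] add [hkapr] -> 16 lines: oeony rdjzc yny fvvk rrcot hkapr zoylf vthay lxfhl vszd rfrlp qxfd hxwl yfsn zvl frsb
Final line count: 16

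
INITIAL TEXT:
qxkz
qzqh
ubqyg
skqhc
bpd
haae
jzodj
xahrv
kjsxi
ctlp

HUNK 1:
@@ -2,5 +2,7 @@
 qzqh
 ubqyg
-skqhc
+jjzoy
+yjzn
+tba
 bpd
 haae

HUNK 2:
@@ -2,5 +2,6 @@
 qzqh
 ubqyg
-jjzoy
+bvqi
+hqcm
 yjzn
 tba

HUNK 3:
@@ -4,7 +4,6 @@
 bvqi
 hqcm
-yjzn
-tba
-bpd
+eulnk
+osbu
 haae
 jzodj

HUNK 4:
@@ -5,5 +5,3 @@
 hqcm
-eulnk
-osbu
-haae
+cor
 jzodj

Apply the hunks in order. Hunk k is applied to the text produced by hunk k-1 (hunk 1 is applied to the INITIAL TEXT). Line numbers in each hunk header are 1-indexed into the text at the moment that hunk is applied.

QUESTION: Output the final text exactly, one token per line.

Answer: qxkz
qzqh
ubqyg
bvqi
hqcm
cor
jzodj
xahrv
kjsxi
ctlp

Derivation:
Hunk 1: at line 2 remove [skqhc] add [jjzoy,yjzn,tba] -> 12 lines: qxkz qzqh ubqyg jjzoy yjzn tba bpd haae jzodj xahrv kjsxi ctlp
Hunk 2: at line 2 remove [jjzoy] add [bvqi,hqcm] -> 13 lines: qxkz qzqh ubqyg bvqi hqcm yjzn tba bpd haae jzodj xahrv kjsxi ctlp
Hunk 3: at line 4 remove [yjzn,tba,bpd] add [eulnk,osbu] -> 12 lines: qxkz qzqh ubqyg bvqi hqcm eulnk osbu haae jzodj xahrv kjsxi ctlp
Hunk 4: at line 5 remove [eulnk,osbu,haae] add [cor] -> 10 lines: qxkz qzqh ubqyg bvqi hqcm cor jzodj xahrv kjsxi ctlp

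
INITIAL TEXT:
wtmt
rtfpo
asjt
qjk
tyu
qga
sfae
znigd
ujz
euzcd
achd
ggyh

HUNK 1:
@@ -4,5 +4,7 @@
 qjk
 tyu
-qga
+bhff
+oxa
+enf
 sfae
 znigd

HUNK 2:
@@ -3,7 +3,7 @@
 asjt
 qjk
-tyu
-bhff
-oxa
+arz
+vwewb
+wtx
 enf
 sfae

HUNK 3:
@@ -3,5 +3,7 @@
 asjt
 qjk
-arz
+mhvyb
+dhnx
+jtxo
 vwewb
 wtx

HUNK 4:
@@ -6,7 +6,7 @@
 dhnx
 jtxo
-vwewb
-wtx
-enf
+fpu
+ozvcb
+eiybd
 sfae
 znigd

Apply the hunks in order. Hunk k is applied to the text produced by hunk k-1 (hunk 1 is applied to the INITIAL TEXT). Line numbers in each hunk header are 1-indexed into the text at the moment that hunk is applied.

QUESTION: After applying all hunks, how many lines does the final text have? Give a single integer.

Hunk 1: at line 4 remove [qga] add [bhff,oxa,enf] -> 14 lines: wtmt rtfpo asjt qjk tyu bhff oxa enf sfae znigd ujz euzcd achd ggyh
Hunk 2: at line 3 remove [tyu,bhff,oxa] add [arz,vwewb,wtx] -> 14 lines: wtmt rtfpo asjt qjk arz vwewb wtx enf sfae znigd ujz euzcd achd ggyh
Hunk 3: at line 3 remove [arz] add [mhvyb,dhnx,jtxo] -> 16 lines: wtmt rtfpo asjt qjk mhvyb dhnx jtxo vwewb wtx enf sfae znigd ujz euzcd achd ggyh
Hunk 4: at line 6 remove [vwewb,wtx,enf] add [fpu,ozvcb,eiybd] -> 16 lines: wtmt rtfpo asjt qjk mhvyb dhnx jtxo fpu ozvcb eiybd sfae znigd ujz euzcd achd ggyh
Final line count: 16

Answer: 16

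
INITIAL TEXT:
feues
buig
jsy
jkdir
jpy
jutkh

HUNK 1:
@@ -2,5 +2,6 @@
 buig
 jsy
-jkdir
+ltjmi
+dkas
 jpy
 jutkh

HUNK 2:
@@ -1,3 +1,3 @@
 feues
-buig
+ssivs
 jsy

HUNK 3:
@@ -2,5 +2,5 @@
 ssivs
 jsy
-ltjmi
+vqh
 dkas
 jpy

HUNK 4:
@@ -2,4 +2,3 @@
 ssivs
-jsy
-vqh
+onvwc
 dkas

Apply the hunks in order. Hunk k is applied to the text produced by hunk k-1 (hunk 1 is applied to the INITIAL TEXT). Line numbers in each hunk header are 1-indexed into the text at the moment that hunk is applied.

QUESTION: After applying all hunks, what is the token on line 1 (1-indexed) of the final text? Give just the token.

Hunk 1: at line 2 remove [jkdir] add [ltjmi,dkas] -> 7 lines: feues buig jsy ltjmi dkas jpy jutkh
Hunk 2: at line 1 remove [buig] add [ssivs] -> 7 lines: feues ssivs jsy ltjmi dkas jpy jutkh
Hunk 3: at line 2 remove [ltjmi] add [vqh] -> 7 lines: feues ssivs jsy vqh dkas jpy jutkh
Hunk 4: at line 2 remove [jsy,vqh] add [onvwc] -> 6 lines: feues ssivs onvwc dkas jpy jutkh
Final line 1: feues

Answer: feues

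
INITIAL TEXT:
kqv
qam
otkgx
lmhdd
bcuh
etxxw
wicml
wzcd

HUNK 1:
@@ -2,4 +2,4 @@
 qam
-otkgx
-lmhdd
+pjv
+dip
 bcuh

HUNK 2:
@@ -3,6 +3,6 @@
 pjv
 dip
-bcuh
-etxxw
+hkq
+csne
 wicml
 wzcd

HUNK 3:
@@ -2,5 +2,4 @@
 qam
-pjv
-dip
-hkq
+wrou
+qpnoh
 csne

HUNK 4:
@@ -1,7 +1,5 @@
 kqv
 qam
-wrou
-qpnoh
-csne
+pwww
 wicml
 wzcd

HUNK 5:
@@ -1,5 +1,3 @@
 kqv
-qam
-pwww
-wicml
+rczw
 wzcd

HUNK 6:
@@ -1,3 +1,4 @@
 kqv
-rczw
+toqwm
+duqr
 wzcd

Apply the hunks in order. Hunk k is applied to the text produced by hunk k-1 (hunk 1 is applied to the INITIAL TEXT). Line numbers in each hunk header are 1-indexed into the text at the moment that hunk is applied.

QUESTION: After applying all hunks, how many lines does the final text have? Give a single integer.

Hunk 1: at line 2 remove [otkgx,lmhdd] add [pjv,dip] -> 8 lines: kqv qam pjv dip bcuh etxxw wicml wzcd
Hunk 2: at line 3 remove [bcuh,etxxw] add [hkq,csne] -> 8 lines: kqv qam pjv dip hkq csne wicml wzcd
Hunk 3: at line 2 remove [pjv,dip,hkq] add [wrou,qpnoh] -> 7 lines: kqv qam wrou qpnoh csne wicml wzcd
Hunk 4: at line 1 remove [wrou,qpnoh,csne] add [pwww] -> 5 lines: kqv qam pwww wicml wzcd
Hunk 5: at line 1 remove [qam,pwww,wicml] add [rczw] -> 3 lines: kqv rczw wzcd
Hunk 6: at line 1 remove [rczw] add [toqwm,duqr] -> 4 lines: kqv toqwm duqr wzcd
Final line count: 4

Answer: 4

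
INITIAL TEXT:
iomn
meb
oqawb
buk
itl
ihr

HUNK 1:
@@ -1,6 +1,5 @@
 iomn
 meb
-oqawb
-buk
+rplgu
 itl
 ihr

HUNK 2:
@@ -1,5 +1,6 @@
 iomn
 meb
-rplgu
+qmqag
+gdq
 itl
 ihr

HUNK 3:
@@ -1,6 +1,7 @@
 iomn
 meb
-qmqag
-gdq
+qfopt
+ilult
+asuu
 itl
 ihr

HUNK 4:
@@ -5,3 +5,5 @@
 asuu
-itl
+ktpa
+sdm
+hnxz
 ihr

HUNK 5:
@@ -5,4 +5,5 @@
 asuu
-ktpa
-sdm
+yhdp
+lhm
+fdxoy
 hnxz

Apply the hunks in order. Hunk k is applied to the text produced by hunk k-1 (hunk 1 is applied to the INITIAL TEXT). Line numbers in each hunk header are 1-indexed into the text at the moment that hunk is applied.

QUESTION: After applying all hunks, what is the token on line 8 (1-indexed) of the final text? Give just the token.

Hunk 1: at line 1 remove [oqawb,buk] add [rplgu] -> 5 lines: iomn meb rplgu itl ihr
Hunk 2: at line 1 remove [rplgu] add [qmqag,gdq] -> 6 lines: iomn meb qmqag gdq itl ihr
Hunk 3: at line 1 remove [qmqag,gdq] add [qfopt,ilult,asuu] -> 7 lines: iomn meb qfopt ilult asuu itl ihr
Hunk 4: at line 5 remove [itl] add [ktpa,sdm,hnxz] -> 9 lines: iomn meb qfopt ilult asuu ktpa sdm hnxz ihr
Hunk 5: at line 5 remove [ktpa,sdm] add [yhdp,lhm,fdxoy] -> 10 lines: iomn meb qfopt ilult asuu yhdp lhm fdxoy hnxz ihr
Final line 8: fdxoy

Answer: fdxoy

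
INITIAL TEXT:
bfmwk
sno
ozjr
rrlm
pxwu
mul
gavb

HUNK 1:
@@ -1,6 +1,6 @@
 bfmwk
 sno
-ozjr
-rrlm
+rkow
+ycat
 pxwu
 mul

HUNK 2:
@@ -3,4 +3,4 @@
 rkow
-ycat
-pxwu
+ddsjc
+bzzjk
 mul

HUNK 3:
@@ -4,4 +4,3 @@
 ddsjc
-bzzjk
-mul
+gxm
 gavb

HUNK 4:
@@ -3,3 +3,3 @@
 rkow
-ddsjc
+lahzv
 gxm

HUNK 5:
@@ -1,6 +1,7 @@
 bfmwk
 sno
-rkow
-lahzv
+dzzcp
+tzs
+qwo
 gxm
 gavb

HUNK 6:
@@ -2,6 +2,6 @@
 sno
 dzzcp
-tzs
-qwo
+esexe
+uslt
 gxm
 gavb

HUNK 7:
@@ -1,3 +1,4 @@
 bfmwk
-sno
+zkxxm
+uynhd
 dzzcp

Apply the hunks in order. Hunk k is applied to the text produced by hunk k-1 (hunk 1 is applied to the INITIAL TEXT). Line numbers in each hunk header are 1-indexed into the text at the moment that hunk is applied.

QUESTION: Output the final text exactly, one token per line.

Hunk 1: at line 1 remove [ozjr,rrlm] add [rkow,ycat] -> 7 lines: bfmwk sno rkow ycat pxwu mul gavb
Hunk 2: at line 3 remove [ycat,pxwu] add [ddsjc,bzzjk] -> 7 lines: bfmwk sno rkow ddsjc bzzjk mul gavb
Hunk 3: at line 4 remove [bzzjk,mul] add [gxm] -> 6 lines: bfmwk sno rkow ddsjc gxm gavb
Hunk 4: at line 3 remove [ddsjc] add [lahzv] -> 6 lines: bfmwk sno rkow lahzv gxm gavb
Hunk 5: at line 1 remove [rkow,lahzv] add [dzzcp,tzs,qwo] -> 7 lines: bfmwk sno dzzcp tzs qwo gxm gavb
Hunk 6: at line 2 remove [tzs,qwo] add [esexe,uslt] -> 7 lines: bfmwk sno dzzcp esexe uslt gxm gavb
Hunk 7: at line 1 remove [sno] add [zkxxm,uynhd] -> 8 lines: bfmwk zkxxm uynhd dzzcp esexe uslt gxm gavb

Answer: bfmwk
zkxxm
uynhd
dzzcp
esexe
uslt
gxm
gavb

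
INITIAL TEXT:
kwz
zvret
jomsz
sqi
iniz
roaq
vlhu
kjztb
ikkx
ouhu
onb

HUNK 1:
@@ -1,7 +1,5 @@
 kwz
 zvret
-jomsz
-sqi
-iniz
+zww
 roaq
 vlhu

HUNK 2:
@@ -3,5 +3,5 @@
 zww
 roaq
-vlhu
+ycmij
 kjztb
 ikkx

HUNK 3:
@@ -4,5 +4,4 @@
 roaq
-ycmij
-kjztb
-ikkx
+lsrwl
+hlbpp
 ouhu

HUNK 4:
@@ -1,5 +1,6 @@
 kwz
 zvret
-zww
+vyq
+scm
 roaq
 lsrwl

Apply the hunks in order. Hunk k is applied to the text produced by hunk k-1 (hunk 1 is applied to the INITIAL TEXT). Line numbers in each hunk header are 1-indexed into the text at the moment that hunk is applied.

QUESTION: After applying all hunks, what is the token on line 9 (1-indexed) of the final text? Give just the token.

Answer: onb

Derivation:
Hunk 1: at line 1 remove [jomsz,sqi,iniz] add [zww] -> 9 lines: kwz zvret zww roaq vlhu kjztb ikkx ouhu onb
Hunk 2: at line 3 remove [vlhu] add [ycmij] -> 9 lines: kwz zvret zww roaq ycmij kjztb ikkx ouhu onb
Hunk 3: at line 4 remove [ycmij,kjztb,ikkx] add [lsrwl,hlbpp] -> 8 lines: kwz zvret zww roaq lsrwl hlbpp ouhu onb
Hunk 4: at line 1 remove [zww] add [vyq,scm] -> 9 lines: kwz zvret vyq scm roaq lsrwl hlbpp ouhu onb
Final line 9: onb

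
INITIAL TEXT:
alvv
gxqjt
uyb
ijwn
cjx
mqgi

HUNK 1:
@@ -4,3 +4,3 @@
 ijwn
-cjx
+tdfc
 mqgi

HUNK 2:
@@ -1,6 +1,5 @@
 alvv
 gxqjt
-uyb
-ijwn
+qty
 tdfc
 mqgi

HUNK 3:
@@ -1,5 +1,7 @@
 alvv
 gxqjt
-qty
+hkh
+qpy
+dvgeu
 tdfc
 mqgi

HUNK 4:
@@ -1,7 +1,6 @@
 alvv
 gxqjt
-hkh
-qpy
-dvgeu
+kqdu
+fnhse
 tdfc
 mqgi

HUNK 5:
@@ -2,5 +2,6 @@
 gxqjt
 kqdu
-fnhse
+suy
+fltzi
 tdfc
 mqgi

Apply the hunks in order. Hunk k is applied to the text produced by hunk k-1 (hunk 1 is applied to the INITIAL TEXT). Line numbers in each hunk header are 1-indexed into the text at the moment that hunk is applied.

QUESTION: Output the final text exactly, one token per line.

Answer: alvv
gxqjt
kqdu
suy
fltzi
tdfc
mqgi

Derivation:
Hunk 1: at line 4 remove [cjx] add [tdfc] -> 6 lines: alvv gxqjt uyb ijwn tdfc mqgi
Hunk 2: at line 1 remove [uyb,ijwn] add [qty] -> 5 lines: alvv gxqjt qty tdfc mqgi
Hunk 3: at line 1 remove [qty] add [hkh,qpy,dvgeu] -> 7 lines: alvv gxqjt hkh qpy dvgeu tdfc mqgi
Hunk 4: at line 1 remove [hkh,qpy,dvgeu] add [kqdu,fnhse] -> 6 lines: alvv gxqjt kqdu fnhse tdfc mqgi
Hunk 5: at line 2 remove [fnhse] add [suy,fltzi] -> 7 lines: alvv gxqjt kqdu suy fltzi tdfc mqgi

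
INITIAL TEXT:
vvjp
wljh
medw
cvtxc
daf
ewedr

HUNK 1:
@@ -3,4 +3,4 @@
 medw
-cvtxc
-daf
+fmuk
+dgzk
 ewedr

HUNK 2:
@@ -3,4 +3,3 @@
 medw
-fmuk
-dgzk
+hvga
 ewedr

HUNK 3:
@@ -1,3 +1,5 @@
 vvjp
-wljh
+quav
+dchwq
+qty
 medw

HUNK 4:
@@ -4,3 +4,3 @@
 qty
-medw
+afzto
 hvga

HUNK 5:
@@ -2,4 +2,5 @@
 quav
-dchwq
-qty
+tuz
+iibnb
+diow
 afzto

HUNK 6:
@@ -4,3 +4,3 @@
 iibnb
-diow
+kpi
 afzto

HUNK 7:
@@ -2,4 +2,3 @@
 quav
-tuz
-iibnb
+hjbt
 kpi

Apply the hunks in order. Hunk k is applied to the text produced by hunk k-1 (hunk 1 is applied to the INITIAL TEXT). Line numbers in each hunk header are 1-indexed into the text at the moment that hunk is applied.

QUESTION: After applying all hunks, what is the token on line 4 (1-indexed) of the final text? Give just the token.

Hunk 1: at line 3 remove [cvtxc,daf] add [fmuk,dgzk] -> 6 lines: vvjp wljh medw fmuk dgzk ewedr
Hunk 2: at line 3 remove [fmuk,dgzk] add [hvga] -> 5 lines: vvjp wljh medw hvga ewedr
Hunk 3: at line 1 remove [wljh] add [quav,dchwq,qty] -> 7 lines: vvjp quav dchwq qty medw hvga ewedr
Hunk 4: at line 4 remove [medw] add [afzto] -> 7 lines: vvjp quav dchwq qty afzto hvga ewedr
Hunk 5: at line 2 remove [dchwq,qty] add [tuz,iibnb,diow] -> 8 lines: vvjp quav tuz iibnb diow afzto hvga ewedr
Hunk 6: at line 4 remove [diow] add [kpi] -> 8 lines: vvjp quav tuz iibnb kpi afzto hvga ewedr
Hunk 7: at line 2 remove [tuz,iibnb] add [hjbt] -> 7 lines: vvjp quav hjbt kpi afzto hvga ewedr
Final line 4: kpi

Answer: kpi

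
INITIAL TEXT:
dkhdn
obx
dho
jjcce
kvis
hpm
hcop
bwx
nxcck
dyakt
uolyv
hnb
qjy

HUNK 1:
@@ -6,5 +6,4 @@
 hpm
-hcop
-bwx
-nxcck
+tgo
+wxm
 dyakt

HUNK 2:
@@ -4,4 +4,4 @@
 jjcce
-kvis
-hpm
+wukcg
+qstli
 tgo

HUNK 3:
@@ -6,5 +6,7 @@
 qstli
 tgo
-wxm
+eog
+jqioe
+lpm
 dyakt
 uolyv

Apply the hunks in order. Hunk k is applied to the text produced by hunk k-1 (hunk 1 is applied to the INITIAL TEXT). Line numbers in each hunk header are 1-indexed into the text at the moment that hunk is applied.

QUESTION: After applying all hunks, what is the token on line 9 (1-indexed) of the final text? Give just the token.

Answer: jqioe

Derivation:
Hunk 1: at line 6 remove [hcop,bwx,nxcck] add [tgo,wxm] -> 12 lines: dkhdn obx dho jjcce kvis hpm tgo wxm dyakt uolyv hnb qjy
Hunk 2: at line 4 remove [kvis,hpm] add [wukcg,qstli] -> 12 lines: dkhdn obx dho jjcce wukcg qstli tgo wxm dyakt uolyv hnb qjy
Hunk 3: at line 6 remove [wxm] add [eog,jqioe,lpm] -> 14 lines: dkhdn obx dho jjcce wukcg qstli tgo eog jqioe lpm dyakt uolyv hnb qjy
Final line 9: jqioe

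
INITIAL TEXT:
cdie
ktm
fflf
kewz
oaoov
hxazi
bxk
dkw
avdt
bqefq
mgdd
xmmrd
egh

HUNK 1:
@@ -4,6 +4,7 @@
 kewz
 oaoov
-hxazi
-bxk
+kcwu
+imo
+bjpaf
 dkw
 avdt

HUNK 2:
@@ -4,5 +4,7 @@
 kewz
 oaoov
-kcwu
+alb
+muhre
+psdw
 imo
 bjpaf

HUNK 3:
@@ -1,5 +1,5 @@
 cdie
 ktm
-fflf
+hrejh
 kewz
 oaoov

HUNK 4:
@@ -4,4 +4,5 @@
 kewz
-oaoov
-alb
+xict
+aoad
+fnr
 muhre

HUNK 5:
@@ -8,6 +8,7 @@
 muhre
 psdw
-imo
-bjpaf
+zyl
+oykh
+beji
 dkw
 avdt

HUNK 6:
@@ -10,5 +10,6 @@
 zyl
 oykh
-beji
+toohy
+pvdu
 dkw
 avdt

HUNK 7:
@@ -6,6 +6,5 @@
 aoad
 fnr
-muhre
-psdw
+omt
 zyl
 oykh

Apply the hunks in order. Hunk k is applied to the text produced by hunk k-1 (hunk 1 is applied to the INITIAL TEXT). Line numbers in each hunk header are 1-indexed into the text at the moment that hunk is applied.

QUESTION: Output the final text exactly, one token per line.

Answer: cdie
ktm
hrejh
kewz
xict
aoad
fnr
omt
zyl
oykh
toohy
pvdu
dkw
avdt
bqefq
mgdd
xmmrd
egh

Derivation:
Hunk 1: at line 4 remove [hxazi,bxk] add [kcwu,imo,bjpaf] -> 14 lines: cdie ktm fflf kewz oaoov kcwu imo bjpaf dkw avdt bqefq mgdd xmmrd egh
Hunk 2: at line 4 remove [kcwu] add [alb,muhre,psdw] -> 16 lines: cdie ktm fflf kewz oaoov alb muhre psdw imo bjpaf dkw avdt bqefq mgdd xmmrd egh
Hunk 3: at line 1 remove [fflf] add [hrejh] -> 16 lines: cdie ktm hrejh kewz oaoov alb muhre psdw imo bjpaf dkw avdt bqefq mgdd xmmrd egh
Hunk 4: at line 4 remove [oaoov,alb] add [xict,aoad,fnr] -> 17 lines: cdie ktm hrejh kewz xict aoad fnr muhre psdw imo bjpaf dkw avdt bqefq mgdd xmmrd egh
Hunk 5: at line 8 remove [imo,bjpaf] add [zyl,oykh,beji] -> 18 lines: cdie ktm hrejh kewz xict aoad fnr muhre psdw zyl oykh beji dkw avdt bqefq mgdd xmmrd egh
Hunk 6: at line 10 remove [beji] add [toohy,pvdu] -> 19 lines: cdie ktm hrejh kewz xict aoad fnr muhre psdw zyl oykh toohy pvdu dkw avdt bqefq mgdd xmmrd egh
Hunk 7: at line 6 remove [muhre,psdw] add [omt] -> 18 lines: cdie ktm hrejh kewz xict aoad fnr omt zyl oykh toohy pvdu dkw avdt bqefq mgdd xmmrd egh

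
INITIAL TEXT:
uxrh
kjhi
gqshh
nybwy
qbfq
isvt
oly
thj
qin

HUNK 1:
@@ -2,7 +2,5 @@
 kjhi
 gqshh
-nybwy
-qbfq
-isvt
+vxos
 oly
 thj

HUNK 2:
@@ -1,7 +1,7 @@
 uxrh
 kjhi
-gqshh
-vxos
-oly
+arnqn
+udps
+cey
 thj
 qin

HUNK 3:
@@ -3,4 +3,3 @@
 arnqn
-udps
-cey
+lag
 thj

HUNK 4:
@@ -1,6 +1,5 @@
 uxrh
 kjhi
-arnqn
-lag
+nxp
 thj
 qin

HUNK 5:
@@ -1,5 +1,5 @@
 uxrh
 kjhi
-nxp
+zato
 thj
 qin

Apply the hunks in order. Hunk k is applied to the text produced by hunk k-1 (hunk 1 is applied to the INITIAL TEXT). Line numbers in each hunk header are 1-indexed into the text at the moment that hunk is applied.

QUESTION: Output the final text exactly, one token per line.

Hunk 1: at line 2 remove [nybwy,qbfq,isvt] add [vxos] -> 7 lines: uxrh kjhi gqshh vxos oly thj qin
Hunk 2: at line 1 remove [gqshh,vxos,oly] add [arnqn,udps,cey] -> 7 lines: uxrh kjhi arnqn udps cey thj qin
Hunk 3: at line 3 remove [udps,cey] add [lag] -> 6 lines: uxrh kjhi arnqn lag thj qin
Hunk 4: at line 1 remove [arnqn,lag] add [nxp] -> 5 lines: uxrh kjhi nxp thj qin
Hunk 5: at line 1 remove [nxp] add [zato] -> 5 lines: uxrh kjhi zato thj qin

Answer: uxrh
kjhi
zato
thj
qin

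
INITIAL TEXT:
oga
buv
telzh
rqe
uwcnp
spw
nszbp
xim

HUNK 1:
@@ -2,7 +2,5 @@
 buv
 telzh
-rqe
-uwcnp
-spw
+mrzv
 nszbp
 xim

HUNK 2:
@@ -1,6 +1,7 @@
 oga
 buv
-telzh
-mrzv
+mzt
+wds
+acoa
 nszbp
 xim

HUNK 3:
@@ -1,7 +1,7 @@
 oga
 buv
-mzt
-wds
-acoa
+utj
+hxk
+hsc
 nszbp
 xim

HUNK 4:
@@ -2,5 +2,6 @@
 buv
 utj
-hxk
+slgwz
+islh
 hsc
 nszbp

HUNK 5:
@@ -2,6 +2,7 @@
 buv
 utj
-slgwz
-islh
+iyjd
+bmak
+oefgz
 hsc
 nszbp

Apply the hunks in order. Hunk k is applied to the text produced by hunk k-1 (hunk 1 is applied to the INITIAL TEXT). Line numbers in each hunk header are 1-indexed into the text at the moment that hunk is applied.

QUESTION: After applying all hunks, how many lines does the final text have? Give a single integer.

Answer: 9

Derivation:
Hunk 1: at line 2 remove [rqe,uwcnp,spw] add [mrzv] -> 6 lines: oga buv telzh mrzv nszbp xim
Hunk 2: at line 1 remove [telzh,mrzv] add [mzt,wds,acoa] -> 7 lines: oga buv mzt wds acoa nszbp xim
Hunk 3: at line 1 remove [mzt,wds,acoa] add [utj,hxk,hsc] -> 7 lines: oga buv utj hxk hsc nszbp xim
Hunk 4: at line 2 remove [hxk] add [slgwz,islh] -> 8 lines: oga buv utj slgwz islh hsc nszbp xim
Hunk 5: at line 2 remove [slgwz,islh] add [iyjd,bmak,oefgz] -> 9 lines: oga buv utj iyjd bmak oefgz hsc nszbp xim
Final line count: 9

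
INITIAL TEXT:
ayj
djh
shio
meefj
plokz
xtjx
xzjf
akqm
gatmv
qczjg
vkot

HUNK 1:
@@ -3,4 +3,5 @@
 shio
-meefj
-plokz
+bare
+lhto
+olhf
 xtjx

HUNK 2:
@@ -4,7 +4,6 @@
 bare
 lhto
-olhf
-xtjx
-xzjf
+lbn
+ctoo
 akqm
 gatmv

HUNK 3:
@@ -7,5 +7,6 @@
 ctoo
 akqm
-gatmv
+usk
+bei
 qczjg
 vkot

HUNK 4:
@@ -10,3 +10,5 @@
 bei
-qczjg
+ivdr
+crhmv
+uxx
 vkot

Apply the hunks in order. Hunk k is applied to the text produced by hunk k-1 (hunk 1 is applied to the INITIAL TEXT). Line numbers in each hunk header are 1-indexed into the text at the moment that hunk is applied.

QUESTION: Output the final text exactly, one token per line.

Answer: ayj
djh
shio
bare
lhto
lbn
ctoo
akqm
usk
bei
ivdr
crhmv
uxx
vkot

Derivation:
Hunk 1: at line 3 remove [meefj,plokz] add [bare,lhto,olhf] -> 12 lines: ayj djh shio bare lhto olhf xtjx xzjf akqm gatmv qczjg vkot
Hunk 2: at line 4 remove [olhf,xtjx,xzjf] add [lbn,ctoo] -> 11 lines: ayj djh shio bare lhto lbn ctoo akqm gatmv qczjg vkot
Hunk 3: at line 7 remove [gatmv] add [usk,bei] -> 12 lines: ayj djh shio bare lhto lbn ctoo akqm usk bei qczjg vkot
Hunk 4: at line 10 remove [qczjg] add [ivdr,crhmv,uxx] -> 14 lines: ayj djh shio bare lhto lbn ctoo akqm usk bei ivdr crhmv uxx vkot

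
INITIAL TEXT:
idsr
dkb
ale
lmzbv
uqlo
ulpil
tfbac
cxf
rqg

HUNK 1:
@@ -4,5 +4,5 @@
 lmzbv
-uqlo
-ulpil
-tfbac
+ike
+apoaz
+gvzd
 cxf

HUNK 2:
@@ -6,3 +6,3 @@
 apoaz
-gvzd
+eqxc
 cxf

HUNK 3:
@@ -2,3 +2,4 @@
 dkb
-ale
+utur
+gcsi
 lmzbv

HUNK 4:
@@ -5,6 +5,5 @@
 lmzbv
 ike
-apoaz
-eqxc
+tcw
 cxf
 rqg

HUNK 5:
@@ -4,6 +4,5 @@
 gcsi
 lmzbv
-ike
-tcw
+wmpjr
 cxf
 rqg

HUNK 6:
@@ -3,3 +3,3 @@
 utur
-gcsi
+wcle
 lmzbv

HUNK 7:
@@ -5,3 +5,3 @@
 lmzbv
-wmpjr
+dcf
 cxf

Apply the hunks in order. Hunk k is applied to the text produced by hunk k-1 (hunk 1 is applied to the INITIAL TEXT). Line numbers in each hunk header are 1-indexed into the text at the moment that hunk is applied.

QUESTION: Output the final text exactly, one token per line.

Hunk 1: at line 4 remove [uqlo,ulpil,tfbac] add [ike,apoaz,gvzd] -> 9 lines: idsr dkb ale lmzbv ike apoaz gvzd cxf rqg
Hunk 2: at line 6 remove [gvzd] add [eqxc] -> 9 lines: idsr dkb ale lmzbv ike apoaz eqxc cxf rqg
Hunk 3: at line 2 remove [ale] add [utur,gcsi] -> 10 lines: idsr dkb utur gcsi lmzbv ike apoaz eqxc cxf rqg
Hunk 4: at line 5 remove [apoaz,eqxc] add [tcw] -> 9 lines: idsr dkb utur gcsi lmzbv ike tcw cxf rqg
Hunk 5: at line 4 remove [ike,tcw] add [wmpjr] -> 8 lines: idsr dkb utur gcsi lmzbv wmpjr cxf rqg
Hunk 6: at line 3 remove [gcsi] add [wcle] -> 8 lines: idsr dkb utur wcle lmzbv wmpjr cxf rqg
Hunk 7: at line 5 remove [wmpjr] add [dcf] -> 8 lines: idsr dkb utur wcle lmzbv dcf cxf rqg

Answer: idsr
dkb
utur
wcle
lmzbv
dcf
cxf
rqg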